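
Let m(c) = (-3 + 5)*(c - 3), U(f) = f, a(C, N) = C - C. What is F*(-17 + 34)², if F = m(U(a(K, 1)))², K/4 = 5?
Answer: 10404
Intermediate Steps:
K = 20 (K = 4*5 = 20)
a(C, N) = 0
m(c) = -6 + 2*c (m(c) = 2*(-3 + c) = -6 + 2*c)
F = 36 (F = (-6 + 2*0)² = (-6 + 0)² = (-6)² = 36)
F*(-17 + 34)² = 36*(-17 + 34)² = 36*17² = 36*289 = 10404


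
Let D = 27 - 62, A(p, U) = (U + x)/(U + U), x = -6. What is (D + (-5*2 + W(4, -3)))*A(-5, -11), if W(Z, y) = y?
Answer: -408/11 ≈ -37.091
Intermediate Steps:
A(p, U) = (-6 + U)/(2*U) (A(p, U) = (U - 6)/(U + U) = (-6 + U)/((2*U)) = (-6 + U)*(1/(2*U)) = (-6 + U)/(2*U))
D = -35
(D + (-5*2 + W(4, -3)))*A(-5, -11) = (-35 + (-5*2 - 3))*((1/2)*(-6 - 11)/(-11)) = (-35 + (-10 - 3))*((1/2)*(-1/11)*(-17)) = (-35 - 13)*(17/22) = -48*17/22 = -408/11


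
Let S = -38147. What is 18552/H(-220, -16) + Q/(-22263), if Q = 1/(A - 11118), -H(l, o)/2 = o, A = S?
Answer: 2543448345709/4387146780 ≈ 579.75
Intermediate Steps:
A = -38147
H(l, o) = -2*o
Q = -1/49265 (Q = 1/(-38147 - 11118) = 1/(-49265) = -1/49265 ≈ -2.0298e-5)
18552/H(-220, -16) + Q/(-22263) = 18552/((-2*(-16))) - 1/49265/(-22263) = 18552/32 - 1/49265*(-1/22263) = 18552*(1/32) + 1/1096786695 = 2319/4 + 1/1096786695 = 2543448345709/4387146780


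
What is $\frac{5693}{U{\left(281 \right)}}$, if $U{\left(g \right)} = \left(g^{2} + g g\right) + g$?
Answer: $\frac{5693}{158203} \approx 0.035985$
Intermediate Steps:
$U{\left(g \right)} = g + 2 g^{2}$ ($U{\left(g \right)} = \left(g^{2} + g^{2}\right) + g = 2 g^{2} + g = g + 2 g^{2}$)
$\frac{5693}{U{\left(281 \right)}} = \frac{5693}{281 \left(1 + 2 \cdot 281\right)} = \frac{5693}{281 \left(1 + 562\right)} = \frac{5693}{281 \cdot 563} = \frac{5693}{158203}$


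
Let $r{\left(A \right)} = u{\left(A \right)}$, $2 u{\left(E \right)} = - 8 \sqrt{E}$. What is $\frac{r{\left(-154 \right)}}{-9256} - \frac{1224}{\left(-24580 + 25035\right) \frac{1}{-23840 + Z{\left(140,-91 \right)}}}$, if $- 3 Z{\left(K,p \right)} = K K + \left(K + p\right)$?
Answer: $\frac{2861304}{35} + \frac{i \sqrt{154}}{2314} \approx 81752.0 + 0.0053629 i$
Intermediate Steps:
$u{\left(E \right)} = - 4 \sqrt{E}$ ($u{\left(E \right)} = \frac{\left(-8\right) \sqrt{E}}{2} = - 4 \sqrt{E}$)
$Z{\left(K,p \right)} = - \frac{K}{3} - \frac{p}{3} - \frac{K^{2}}{3}$ ($Z{\left(K,p \right)} = - \frac{K K + \left(K + p\right)}{3} = - \frac{K^{2} + \left(K + p\right)}{3} = - \frac{K + p + K^{2}}{3} = - \frac{K}{3} - \frac{p}{3} - \frac{K^{2}}{3}$)
$r{\left(A \right)} = - 4 \sqrt{A}$
$\frac{r{\left(-154 \right)}}{-9256} - \frac{1224}{\left(-24580 + 25035\right) \frac{1}{-23840 + Z{\left(140,-91 \right)}}} = \frac{\left(-4\right) \sqrt{-154}}{-9256} - \frac{1224}{\left(-24580 + 25035\right) \frac{1}{-23840 - \left(\frac{49}{3} + \frac{19600}{3}\right)}} = - 4 i \sqrt{154} \left(- \frac{1}{9256}\right) - \frac{1224}{455 \frac{1}{-23840 - \frac{19649}{3}}} = \frac{i \sqrt{154}}{2314} - \frac{1224}{455 \frac{1}{-23840 - \frac{19649}{3}}} = \frac{i \sqrt{154}}{2314} - \frac{1224}{455 \frac{1}{- \frac{91169}{3}}} = \frac{i \sqrt{154}}{2314} - \frac{1224}{455 \left(- \frac{3}{91169}\right)} = \frac{i \sqrt{154}}{2314} - \frac{1224}{- \frac{105}{7013}} = \frac{i \sqrt{154}}{2314} - - \frac{2861304}{35} = \frac{i \sqrt{154}}{2314} + \frac{2861304}{35} = \frac{2861304}{35} + \frac{i \sqrt{154}}{2314}$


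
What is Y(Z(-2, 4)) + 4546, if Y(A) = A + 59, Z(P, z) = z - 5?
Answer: 4604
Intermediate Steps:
Z(P, z) = -5 + z
Y(A) = 59 + A
Y(Z(-2, 4)) + 4546 = (59 + (-5 + 4)) + 4546 = (59 - 1) + 4546 = 58 + 4546 = 4604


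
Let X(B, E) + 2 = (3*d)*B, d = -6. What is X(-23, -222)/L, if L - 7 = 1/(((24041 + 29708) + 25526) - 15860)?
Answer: 13063490/221953 ≈ 58.857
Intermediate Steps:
X(B, E) = -2 - 18*B (X(B, E) = -2 + (3*(-6))*B = -2 - 18*B)
L = 443906/63415 (L = 7 + 1/(((24041 + 29708) + 25526) - 15860) = 7 + 1/((53749 + 25526) - 15860) = 7 + 1/(79275 - 15860) = 7 + 1/63415 = 443906/63415 ≈ 7.0000)
X(-23, -222)/L = (-2 - 18*(-23))/(443906/63415) = (-2 + 414)*(63415/443906) = 412*(63415/443906) = 13063490/221953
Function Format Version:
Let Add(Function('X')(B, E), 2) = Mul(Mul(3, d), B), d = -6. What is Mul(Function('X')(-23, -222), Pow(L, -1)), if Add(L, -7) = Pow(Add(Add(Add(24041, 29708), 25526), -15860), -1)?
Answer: Rational(13063490, 221953) ≈ 58.857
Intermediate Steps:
Function('X')(B, E) = Add(-2, Mul(-18, B)) (Function('X')(B, E) = Add(-2, Mul(Mul(3, -6), B)) = Add(-2, Mul(-18, B)))
L = Rational(443906, 63415) (L = Add(7, Pow(Add(Add(Add(24041, 29708), 25526), -15860), -1)) = Add(7, Pow(Add(Add(53749, 25526), -15860), -1)) = Add(7, Pow(Add(79275, -15860), -1)) = Add(7, Pow(63415, -1)) = Add(7, Rational(1, 63415)) = Rational(443906, 63415) ≈ 7.0000)
Mul(Function('X')(-23, -222), Pow(L, -1)) = Mul(Add(-2, Mul(-18, -23)), Pow(Rational(443906, 63415), -1)) = Mul(Add(-2, 414), Rational(63415, 443906)) = Mul(412, Rational(63415, 443906)) = Rational(13063490, 221953)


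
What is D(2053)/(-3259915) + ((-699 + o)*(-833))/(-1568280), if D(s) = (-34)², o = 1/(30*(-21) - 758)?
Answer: -15069363838745/40549107318432 ≈ -0.37163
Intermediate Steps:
o = -1/1388 (o = 1/(-630 - 758) = 1/(-1388) = -1/1388 ≈ -0.00072046)
D(s) = 1156
D(2053)/(-3259915) + ((-699 + o)*(-833))/(-1568280) = 1156/(-3259915) + ((-699 - 1/1388)*(-833))/(-1568280) = 1156*(-1/3259915) - 970213/1388*(-833)*(-1/1568280) = -1156/3259915 + (808187429/1388)*(-1/1568280) = -1156/3259915 - 115455347/310967520 = -15069363838745/40549107318432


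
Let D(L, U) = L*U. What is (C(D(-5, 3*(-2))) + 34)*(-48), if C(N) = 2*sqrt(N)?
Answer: -1632 - 96*sqrt(30) ≈ -2157.8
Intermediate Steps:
(C(D(-5, 3*(-2))) + 34)*(-48) = (2*sqrt(-15*(-2)) + 34)*(-48) = (2*sqrt(-5*(-6)) + 34)*(-48) = (2*sqrt(30) + 34)*(-48) = (34 + 2*sqrt(30))*(-48) = -1632 - 96*sqrt(30)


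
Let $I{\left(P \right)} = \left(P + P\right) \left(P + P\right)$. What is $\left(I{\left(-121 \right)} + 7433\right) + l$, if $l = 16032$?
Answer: $82029$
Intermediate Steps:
$I{\left(P \right)} = 4 P^{2}$ ($I{\left(P \right)} = 2 P 2 P = 4 P^{2}$)
$\left(I{\left(-121 \right)} + 7433\right) + l = \left(4 \left(-121\right)^{2} + 7433\right) + 16032 = \left(4 \cdot 14641 + 7433\right) + 16032 = \left(58564 + 7433\right) + 16032 = 65997 + 16032 = 82029$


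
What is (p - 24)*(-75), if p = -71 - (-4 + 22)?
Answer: 8475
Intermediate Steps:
p = -89 (p = -71 - 1*18 = -71 - 18 = -89)
(p - 24)*(-75) = (-89 - 24)*(-75) = -113*(-75) = 8475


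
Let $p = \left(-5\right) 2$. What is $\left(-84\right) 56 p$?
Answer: $47040$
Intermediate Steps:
$p = -10$
$\left(-84\right) 56 p = \left(-84\right) 56 \left(-10\right) = \left(-4704\right) \left(-10\right) = 47040$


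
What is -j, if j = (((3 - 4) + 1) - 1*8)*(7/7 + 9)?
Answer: 80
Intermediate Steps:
j = -80 (j = ((-1 + 1) - 8)*(7*(⅐) + 9) = (0 - 8)*(1 + 9) = -8*10 = -80)
-j = -1*(-80) = 80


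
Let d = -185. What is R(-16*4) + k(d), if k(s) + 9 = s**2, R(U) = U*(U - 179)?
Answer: 49768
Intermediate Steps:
R(U) = U*(-179 + U)
k(s) = -9 + s**2
R(-16*4) + k(d) = (-16*4)*(-179 - 16*4) + (-9 + (-185)**2) = -64*(-179 - 64) + (-9 + 34225) = -64*(-243) + 34216 = 15552 + 34216 = 49768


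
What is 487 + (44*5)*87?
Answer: 19627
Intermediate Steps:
487 + (44*5)*87 = 487 + 220*87 = 487 + 19140 = 19627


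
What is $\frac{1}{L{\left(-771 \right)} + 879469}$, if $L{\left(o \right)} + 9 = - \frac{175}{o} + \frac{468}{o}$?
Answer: $\frac{771}{678063367} \approx 1.1371 \cdot 10^{-6}$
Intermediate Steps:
$L{\left(o \right)} = -9 + \frac{293}{o}$ ($L{\left(o \right)} = -9 + \left(- \frac{175}{o} + \frac{468}{o}\right) = -9 + \frac{293}{o}$)
$\frac{1}{L{\left(-771 \right)} + 879469} = \frac{1}{\left(-9 + \frac{293}{-771}\right) + 879469} = \frac{1}{\left(-9 + 293 \left(- \frac{1}{771}\right)\right) + 879469} = \frac{1}{\left(-9 - \frac{293}{771}\right) + 879469} = \frac{1}{- \frac{7232}{771} + 879469} = \frac{1}{\frac{678063367}{771}} = \frac{771}{678063367}$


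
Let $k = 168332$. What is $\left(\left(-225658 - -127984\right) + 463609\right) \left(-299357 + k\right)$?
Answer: $-47946633375$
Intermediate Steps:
$\left(\left(-225658 - -127984\right) + 463609\right) \left(-299357 + k\right) = \left(\left(-225658 - -127984\right) + 463609\right) \left(-299357 + 168332\right) = \left(\left(-225658 + 127984\right) + 463609\right) \left(-131025\right) = \left(-97674 + 463609\right) \left(-131025\right) = 365935 \left(-131025\right) = -47946633375$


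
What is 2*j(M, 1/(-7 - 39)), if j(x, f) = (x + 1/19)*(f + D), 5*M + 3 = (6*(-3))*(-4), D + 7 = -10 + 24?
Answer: 422436/2185 ≈ 193.33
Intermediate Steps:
D = 7 (D = -7 + (-10 + 24) = -7 + 14 = 7)
M = 69/5 (M = -⅗ + ((6*(-3))*(-4))/5 = -⅗ + (-18*(-4))/5 = -⅗ + (⅕)*72 = -⅗ + 72/5 = 69/5 ≈ 13.800)
j(x, f) = (7 + f)*(1/19 + x) (j(x, f) = (x + 1/19)*(f + 7) = (x + 1/19)*(7 + f) = (1/19 + x)*(7 + f) = (7 + f)*(1/19 + x))
2*j(M, 1/(-7 - 39)) = 2*(7/19 + 7*(69/5) + 1/(19*(-7 - 39)) + (69/5)/(-7 - 39)) = 2*(7/19 + 483/5 + (1/19)/(-46) + (69/5)/(-46)) = 2*(7/19 + 483/5 + (1/19)*(-1/46) - 1/46*69/5) = 2*(7/19 + 483/5 - 1/874 - 3/10) = 2*(211218/2185) = 422436/2185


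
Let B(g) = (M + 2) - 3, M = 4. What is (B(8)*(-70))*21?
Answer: -4410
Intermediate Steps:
B(g) = 3 (B(g) = (4 + 2) - 3 = 6 - 3 = 3)
(B(8)*(-70))*21 = (3*(-70))*21 = -210*21 = -4410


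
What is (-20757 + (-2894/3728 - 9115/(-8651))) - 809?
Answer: -347757284261/16125464 ≈ -21566.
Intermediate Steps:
(-20757 + (-2894/3728 - 9115/(-8651))) - 809 = (-20757 + (-2894*1/3728 - 9115*(-1/8651))) - 809 = (-20757 + (-1447/1864 + 9115/8651)) - 809 = (-20757 + 4472363/16125464) - 809 = -334711783885/16125464 - 809 = -347757284261/16125464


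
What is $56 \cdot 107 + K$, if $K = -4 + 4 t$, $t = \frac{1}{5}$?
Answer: $\frac{29944}{5} \approx 5988.8$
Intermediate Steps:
$t = \frac{1}{5} \approx 0.2$
$K = - \frac{16}{5}$ ($K = -4 + 4 \cdot \frac{1}{5} = -4 + \frac{4}{5} = - \frac{16}{5} \approx -3.2$)
$56 \cdot 107 + K = 56 \cdot 107 - \frac{16}{5} = 5992 - \frac{16}{5} = \frac{29944}{5}$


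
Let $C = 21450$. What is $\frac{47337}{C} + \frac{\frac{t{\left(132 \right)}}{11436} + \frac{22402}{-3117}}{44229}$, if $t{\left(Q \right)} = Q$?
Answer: $\frac{2072928732899041}{939383364412350} \approx 2.2067$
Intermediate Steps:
$\frac{47337}{C} + \frac{\frac{t{\left(132 \right)}}{11436} + \frac{22402}{-3117}}{44229} = \frac{47337}{21450} + \frac{\frac{132}{11436} + \frac{22402}{-3117}}{44229} = 47337 \cdot \frac{1}{21450} + \left(132 \cdot \frac{1}{11436} + 22402 \left(- \frac{1}{3117}\right)\right) \frac{1}{44229} = \frac{15779}{7150} + \left(\frac{11}{953} - \frac{22402}{3117}\right) \frac{1}{44229} = \frac{15779}{7150} - \frac{21314819}{131382288729} = \frac{2072928732899041}{939383364412350}$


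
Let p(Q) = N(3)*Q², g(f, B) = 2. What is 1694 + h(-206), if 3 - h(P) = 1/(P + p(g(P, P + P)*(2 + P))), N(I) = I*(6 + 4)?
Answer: 8474332657/4993714 ≈ 1697.0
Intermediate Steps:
N(I) = 10*I (N(I) = I*10 = 10*I)
p(Q) = 30*Q² (p(Q) = (10*3)*Q² = 30*Q²)
h(P) = 3 - 1/(P + 30*(4 + 2*P)²) (h(P) = 3 - 1/(P + 30*(2*(2 + P))²) = 3 - 1/(P + 30*(4 + 2*P)²))
1694 + h(-206) = 1694 + (-1 + 3*(-206) + 360*(2 - 206)²)/(-206 + 120*(2 - 206)²) = 1694 + (-1 - 618 + 360*(-204)²)/(-206 + 120*(-204)²) = 1694 + (-1 - 618 + 360*41616)/(-206 + 120*41616) = 1694 + (-1 - 618 + 14981760)/(-206 + 4993920) = 1694 + 14981141/4993714 = 8474332657/4993714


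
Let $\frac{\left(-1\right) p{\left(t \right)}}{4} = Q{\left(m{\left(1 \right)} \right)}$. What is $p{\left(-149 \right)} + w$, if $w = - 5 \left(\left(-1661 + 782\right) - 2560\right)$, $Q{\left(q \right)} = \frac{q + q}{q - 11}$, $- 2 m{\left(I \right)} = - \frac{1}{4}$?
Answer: $\frac{1495973}{87} \approx 17195.0$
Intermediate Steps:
$m{\left(I \right)} = \frac{1}{8}$ ($m{\left(I \right)} = - \frac{\left(-1\right) \frac{1}{4}}{2} = \left(- \frac{1}{2}\right) \left(- \frac{1}{4}\right) = \frac{1}{8}$)
$Q{\left(q \right)} = \frac{2 q}{-11 + q}$ ($Q{\left(q \right)} = \frac{2 q}{q - 11} = \frac{2 q}{-11 + q}$)
$p{\left(t \right)} = \frac{8}{87}$ ($p{\left(t \right)} = - 4 \cdot 2 \cdot \frac{1}{8} \frac{1}{-11 + \frac{1}{8}} = - 4 \cdot 2 \cdot \frac{1}{8} \frac{1}{- \frac{87}{8}} = - 4 \cdot 2 \cdot \frac{1}{8} \left(- \frac{8}{87}\right) = \left(-4\right) \left(- \frac{2}{87}\right) = \frac{8}{87}$)
$w = 17195$ ($w = - 5 \left(-879 - 2560\right) = \left(-5\right) \left(-3439\right) = 17195$)
$p{\left(-149 \right)} + w = \frac{8}{87} + 17195 = \frac{1495973}{87}$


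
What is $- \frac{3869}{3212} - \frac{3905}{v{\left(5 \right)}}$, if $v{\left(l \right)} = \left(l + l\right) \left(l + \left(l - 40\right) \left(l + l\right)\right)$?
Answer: $- \frac{1103}{15180} \approx -0.072661$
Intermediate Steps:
$v{\left(l \right)} = 2 l \left(l + 2 l \left(-40 + l\right)\right)$ ($v{\left(l \right)} = 2 l \left(l + \left(-40 + l\right) 2 l\right) = 2 l \left(l + 2 l \left(-40 + l\right)\right)$)
$- \frac{3869}{3212} - \frac{3905}{v{\left(5 \right)}} = - \frac{3869}{3212} - \frac{3905}{5^{2} \left(-158 + 4 \cdot 5\right)} = \left(-3869\right) \frac{1}{3212} - \frac{3905}{25 \left(-158 + 20\right)} = - \frac{53}{44} - \frac{3905}{25 \left(-138\right)} = - \frac{53}{44} - \frac{3905}{-3450} = - \frac{53}{44} - - \frac{781}{690} = - \frac{53}{44} + \frac{781}{690} = - \frac{1103}{15180}$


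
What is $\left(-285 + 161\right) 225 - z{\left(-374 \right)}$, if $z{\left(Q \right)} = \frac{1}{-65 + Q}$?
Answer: $- \frac{12248099}{439} \approx -27900.0$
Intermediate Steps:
$\left(-285 + 161\right) 225 - z{\left(-374 \right)} = \left(-285 + 161\right) 225 - \frac{1}{-65 - 374} = \left(-124\right) 225 - \frac{1}{-439} = -27900 - - \frac{1}{439} = -27900 + \frac{1}{439} = - \frac{12248099}{439}$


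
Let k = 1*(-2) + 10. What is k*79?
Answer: 632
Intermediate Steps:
k = 8 (k = -2 + 10 = 8)
k*79 = 8*79 = 632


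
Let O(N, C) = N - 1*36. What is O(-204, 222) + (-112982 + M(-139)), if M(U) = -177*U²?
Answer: -3533039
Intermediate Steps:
O(N, C) = -36 + N (O(N, C) = N - 36 = -36 + N)
O(-204, 222) + (-112982 + M(-139)) = (-36 - 204) + (-112982 - 177*(-139)²) = -240 + (-112982 - 177*19321) = -240 + (-112982 - 3419817) = -240 - 3532799 = -3533039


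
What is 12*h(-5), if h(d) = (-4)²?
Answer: 192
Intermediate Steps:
h(d) = 16
12*h(-5) = 12*16 = 192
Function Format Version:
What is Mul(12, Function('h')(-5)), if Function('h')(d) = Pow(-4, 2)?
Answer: 192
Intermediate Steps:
Function('h')(d) = 16
Mul(12, Function('h')(-5)) = Mul(12, 16) = 192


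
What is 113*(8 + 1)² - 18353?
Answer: -9200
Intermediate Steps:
113*(8 + 1)² - 18353 = 113*9² - 18353 = 113*81 - 18353 = 9153 - 18353 = -9200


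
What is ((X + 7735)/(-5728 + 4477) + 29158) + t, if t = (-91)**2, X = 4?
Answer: 46828450/1251 ≈ 37433.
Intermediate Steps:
t = 8281
((X + 7735)/(-5728 + 4477) + 29158) + t = ((4 + 7735)/(-5728 + 4477) + 29158) + 8281 = (7739/(-1251) + 29158) + 8281 = (7739*(-1/1251) + 29158) + 8281 = (-7739/1251 + 29158) + 8281 = 36468919/1251 + 8281 = 46828450/1251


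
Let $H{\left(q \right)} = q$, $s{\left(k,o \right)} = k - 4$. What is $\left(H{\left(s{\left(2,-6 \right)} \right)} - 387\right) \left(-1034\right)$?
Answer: $402226$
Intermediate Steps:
$s{\left(k,o \right)} = -4 + k$
$\left(H{\left(s{\left(2,-6 \right)} \right)} - 387\right) \left(-1034\right) = \left(\left(-4 + 2\right) - 387\right) \left(-1034\right) = \left(-2 - 387\right) \left(-1034\right) = \left(-389\right) \left(-1034\right) = 402226$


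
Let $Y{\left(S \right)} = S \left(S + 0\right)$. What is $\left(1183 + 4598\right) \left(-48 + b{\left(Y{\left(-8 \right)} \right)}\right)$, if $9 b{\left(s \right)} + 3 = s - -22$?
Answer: $- \frac{672523}{3} \approx -2.2417 \cdot 10^{5}$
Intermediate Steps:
$Y{\left(S \right)} = S^{2}$ ($Y{\left(S \right)} = S S = S^{2}$)
$b{\left(s \right)} = \frac{19}{9} + \frac{s}{9}$ ($b{\left(s \right)} = - \frac{1}{3} + \frac{s - -22}{9} = - \frac{1}{3} + \frac{s + 22}{9} = - \frac{1}{3} + \frac{22 + s}{9} = - \frac{1}{3} + \left(\frac{22}{9} + \frac{s}{9}\right) = \frac{19}{9} + \frac{s}{9}$)
$\left(1183 + 4598\right) \left(-48 + b{\left(Y{\left(-8 \right)} \right)}\right) = \left(1183 + 4598\right) \left(-48 + \left(\frac{19}{9} + \frac{\left(-8\right)^{2}}{9}\right)\right) = 5781 \left(-48 + \left(\frac{19}{9} + \frac{1}{9} \cdot 64\right)\right) = 5781 \left(-48 + \left(\frac{19}{9} + \frac{64}{9}\right)\right) = 5781 \left(-48 + \frac{83}{9}\right) = 5781 \left(- \frac{349}{9}\right) = - \frac{672523}{3}$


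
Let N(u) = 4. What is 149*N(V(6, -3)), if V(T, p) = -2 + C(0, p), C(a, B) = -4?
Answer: 596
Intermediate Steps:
V(T, p) = -6 (V(T, p) = -2 - 4 = -6)
149*N(V(6, -3)) = 149*4 = 596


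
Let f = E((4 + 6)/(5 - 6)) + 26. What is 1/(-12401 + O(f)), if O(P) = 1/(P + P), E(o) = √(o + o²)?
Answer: -29067892/360470283841 + 6*√10/360470283841 ≈ -8.0639e-5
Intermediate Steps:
f = 26 + 3*√10 (f = √(((4 + 6)/(5 - 6))*(1 + (4 + 6)/(5 - 6))) + 26 = √((10/(-1))*(1 + 10/(-1))) + 26 = √((10*(-1))*(1 + 10*(-1))) + 26 = √(-10*(1 - 10)) + 26 = √(-10*(-9)) + 26 = √90 + 26 = 3*√10 + 26 = 26 + 3*√10 ≈ 35.487)
O(P) = 1/(2*P)
1/(-12401 + O(f)) = 1/(-12401 + 1/(2*(26 + 3*√10)))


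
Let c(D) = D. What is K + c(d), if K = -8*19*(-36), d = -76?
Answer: 5396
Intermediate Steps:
K = 5472 (K = -152*(-36) = 5472)
K + c(d) = 5472 - 76 = 5396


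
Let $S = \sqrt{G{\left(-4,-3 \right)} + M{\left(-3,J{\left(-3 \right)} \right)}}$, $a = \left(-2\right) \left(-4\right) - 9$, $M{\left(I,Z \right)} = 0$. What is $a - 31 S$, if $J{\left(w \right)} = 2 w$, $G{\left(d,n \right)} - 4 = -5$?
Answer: $-1 - 31 i \approx -1.0 - 31.0 i$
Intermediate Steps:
$G{\left(d,n \right)} = -1$ ($G{\left(d,n \right)} = 4 - 5 = -1$)
$a = -1$ ($a = 8 - 9 = -1$)
$S = i$ ($S = \sqrt{-1 + 0} = \sqrt{-1} = i \approx 1.0 i$)
$a - 31 S = -1 - 31 i$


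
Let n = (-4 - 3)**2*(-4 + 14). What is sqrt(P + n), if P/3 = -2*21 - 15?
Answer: sqrt(319) ≈ 17.861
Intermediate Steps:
n = 490 (n = (-7)**2*10 = 49*10 = 490)
P = -171 (P = 3*(-2*21 - 15) = 3*(-42 - 15) = 3*(-57) = -171)
sqrt(P + n) = sqrt(-171 + 490) = sqrt(319)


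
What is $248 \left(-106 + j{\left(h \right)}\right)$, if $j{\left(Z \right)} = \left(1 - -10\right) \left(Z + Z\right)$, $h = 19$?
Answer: $77376$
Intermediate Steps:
$j{\left(Z \right)} = 22 Z$ ($j{\left(Z \right)} = \left(1 + 10\right) 2 Z = 11 \cdot 2 Z = 22 Z$)
$248 \left(-106 + j{\left(h \right)}\right) = 248 \left(-106 + 22 \cdot 19\right) = 248 \left(-106 + 418\right) = 248 \cdot 312 = 77376$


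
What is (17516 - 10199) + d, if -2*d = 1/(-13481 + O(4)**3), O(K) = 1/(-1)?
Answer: 197295589/26964 ≈ 7317.0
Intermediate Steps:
O(K) = -1
d = 1/26964 (d = -1/(2*(-13481 + (-1)**3)) = -1/(2*(-13481 - 1)) = -1/2/(-13482) = -1/2*(-1/13482) = 1/26964 ≈ 3.7086e-5)
(17516 - 10199) + d = (17516 - 10199) + 1/26964 = 7317 + 1/26964 = 197295589/26964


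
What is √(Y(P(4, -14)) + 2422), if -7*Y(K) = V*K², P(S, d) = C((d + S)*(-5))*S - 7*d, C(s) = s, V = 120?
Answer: I*√74476682/7 ≈ 1232.9*I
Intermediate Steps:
P(S, d) = -7*d + S*(-5*S - 5*d) (P(S, d) = ((d + S)*(-5))*S - 7*d = ((S + d)*(-5))*S - 7*d = (-5*S - 5*d)*S - 7*d = S*(-5*S - 5*d) - 7*d = -7*d + S*(-5*S - 5*d))
Y(K) = -120*K²/7
√(Y(P(4, -14)) + 2422) = √(-120*(-7*(-14) - 5*4*(4 - 14))²/7 + 2422) = √(-120*(98 - 5*4*(-10))²/7 + 2422) = √(-120*(98 + 200)²/7 + 2422) = √(-120/7*298² + 2422) = √(-120/7*88804 + 2422) = √(-10656480/7 + 2422) = √(-10639526/7) = I*√74476682/7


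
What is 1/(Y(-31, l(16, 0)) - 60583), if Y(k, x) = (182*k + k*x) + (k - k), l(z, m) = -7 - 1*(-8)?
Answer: -1/66256 ≈ -1.5093e-5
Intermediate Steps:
l(z, m) = 1 (l(z, m) = -7 + 8 = 1)
Y(k, x) = 182*k + k*x (Y(k, x) = (182*k + k*x) + 0 = 182*k + k*x)
1/(Y(-31, l(16, 0)) - 60583) = 1/(-31*(182 + 1) - 60583) = 1/(-31*183 - 60583) = 1/(-5673 - 60583) = 1/(-66256) = -1/66256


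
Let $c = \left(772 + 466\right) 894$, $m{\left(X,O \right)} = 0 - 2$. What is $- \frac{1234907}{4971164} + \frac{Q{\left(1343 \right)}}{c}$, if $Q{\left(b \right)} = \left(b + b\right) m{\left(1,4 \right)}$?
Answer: $- \frac{348366395803}{1375486280652} \approx -0.25327$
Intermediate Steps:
$m{\left(X,O \right)} = -2$
$c = 1106772$ ($c = 1238 \cdot 894 = 1106772$)
$Q{\left(b \right)} = - 4 b$ ($Q{\left(b \right)} = \left(b + b\right) \left(-2\right) = 2 b \left(-2\right) = - 4 b$)
$- \frac{1234907}{4971164} + \frac{Q{\left(1343 \right)}}{c} = - \frac{1234907}{4971164} + \frac{\left(-4\right) 1343}{1106772} = \left(-1234907\right) \frac{1}{4971164} - \frac{1343}{276693} = - \frac{1234907}{4971164} - \frac{1343}{276693} = - \frac{348366395803}{1375486280652}$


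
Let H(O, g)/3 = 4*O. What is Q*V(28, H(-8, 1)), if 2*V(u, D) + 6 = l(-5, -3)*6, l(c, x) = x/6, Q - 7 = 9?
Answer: -72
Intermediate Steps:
Q = 16 (Q = 7 + 9 = 16)
l(c, x) = x/6 (l(c, x) = x*(1/6) = x/6)
H(O, g) = 12*O (H(O, g) = 3*(4*O) = 12*O)
V(u, D) = -9/2 (V(u, D) = -3 + (((1/6)*(-3))*6)/2 = -3 + (-1/2*6)/2 = -3 + (1/2)*(-3) = -3 - 3/2 = -9/2)
Q*V(28, H(-8, 1)) = 16*(-9/2) = -72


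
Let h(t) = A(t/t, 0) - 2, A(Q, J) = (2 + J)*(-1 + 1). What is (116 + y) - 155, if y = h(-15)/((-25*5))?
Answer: -4873/125 ≈ -38.984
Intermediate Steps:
A(Q, J) = 0 (A(Q, J) = (2 + J)*0 = 0)
h(t) = -2 (h(t) = 0 - 2 = -2)
y = 2/125 (y = -2/((-25*5)) = -2/(-125) = -2*(-1/125) = 2/125 ≈ 0.016000)
(116 + y) - 155 = (116 + 2/125) - 155 = 14502/125 - 155 = -4873/125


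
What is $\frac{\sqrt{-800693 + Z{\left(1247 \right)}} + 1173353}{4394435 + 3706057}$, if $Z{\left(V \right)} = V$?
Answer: $\frac{1173353}{8100492} + \frac{i \sqrt{799446}}{8100492} \approx 0.14485 + 0.00011038 i$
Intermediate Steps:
$\frac{\sqrt{-800693 + Z{\left(1247 \right)}} + 1173353}{4394435 + 3706057} = \frac{\sqrt{-800693 + 1247} + 1173353}{4394435 + 3706057} = \frac{\sqrt{-799446} + 1173353}{8100492} = \left(i \sqrt{799446} + 1173353\right) \frac{1}{8100492} = \left(1173353 + i \sqrt{799446}\right) \frac{1}{8100492} = \frac{1173353}{8100492} + \frac{i \sqrt{799446}}{8100492}$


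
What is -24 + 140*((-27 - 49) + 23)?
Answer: -7444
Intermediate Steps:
-24 + 140*((-27 - 49) + 23) = -24 + 140*(-76 + 23) = -24 + 140*(-53) = -24 - 7420 = -7444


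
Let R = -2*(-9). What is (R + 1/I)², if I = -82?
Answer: 2175625/6724 ≈ 323.56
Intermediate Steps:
R = 18
(R + 1/I)² = (18 + 1/(-82))² = (18 - 1/82)² = (1475/82)² = 2175625/6724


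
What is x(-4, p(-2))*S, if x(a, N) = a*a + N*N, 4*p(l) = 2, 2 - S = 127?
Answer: -8125/4 ≈ -2031.3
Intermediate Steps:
S = -125 (S = 2 - 1*127 = 2 - 127 = -125)
p(l) = ½ (p(l) = (¼)*2 = ½)
x(a, N) = N² + a² (x(a, N) = a² + N² = N² + a²)
x(-4, p(-2))*S = ((½)² + (-4)²)*(-125) = (¼ + 16)*(-125) = (65/4)*(-125) = -8125/4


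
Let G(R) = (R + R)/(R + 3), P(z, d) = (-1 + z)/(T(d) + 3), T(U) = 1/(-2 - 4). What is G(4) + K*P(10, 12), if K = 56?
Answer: 21304/119 ≈ 179.03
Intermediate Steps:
T(U) = -⅙ (T(U) = 1/(-6) = -⅙)
P(z, d) = -6/17 + 6*z/17 (P(z, d) = (-1 + z)/(-⅙ + 3) = (-1 + z)/(17/6) = (-1 + z)*(6/17) = -6/17 + 6*z/17)
G(R) = 2*R/(3 + R) (G(R) = (2*R)/(3 + R) = 2*R/(3 + R))
G(4) + K*P(10, 12) = 2*4/(3 + 4) + 56*(-6/17 + (6/17)*10) = 2*4/7 + 56*(-6/17 + 60/17) = 2*4*(⅐) + 56*(54/17) = 8/7 + 3024/17 = 21304/119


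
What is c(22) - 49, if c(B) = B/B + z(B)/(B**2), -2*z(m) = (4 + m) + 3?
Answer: -46493/968 ≈ -48.030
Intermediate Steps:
z(m) = -7/2 - m/2 (z(m) = -((4 + m) + 3)/2 = -(7 + m)/2 = -7/2 - m/2)
c(B) = 1 + (-7/2 - B/2)/B**2 (c(B) = B/B + (-7/2 - B/2)/(B**2) = 1 + (-7/2 - B/2)/B**2)
c(22) - 49 = (1/2)*(-7 - 1*22 + 2*22**2)/22**2 - 49 = (1/2)*(1/484)*(-7 - 22 + 2*484) - 49 = (1/2)*(1/484)*(-7 - 22 + 968) - 49 = (1/2)*(1/484)*939 - 49 = 939/968 - 49 = -46493/968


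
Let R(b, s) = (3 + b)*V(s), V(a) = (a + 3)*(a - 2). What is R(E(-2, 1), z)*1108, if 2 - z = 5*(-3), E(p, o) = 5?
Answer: 2659200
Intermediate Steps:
z = 17 (z = 2 - 5*(-3) = 2 - 1*(-15) = 2 + 15 = 17)
V(a) = (-2 + a)*(3 + a) (V(a) = (3 + a)*(-2 + a) = (-2 + a)*(3 + a))
R(b, s) = (3 + b)*(-6 + s + s**2)
R(E(-2, 1), z)*1108 = ((3 + 5)*(-6 + 17 + 17**2))*1108 = (8*(-6 + 17 + 289))*1108 = (8*300)*1108 = 2400*1108 = 2659200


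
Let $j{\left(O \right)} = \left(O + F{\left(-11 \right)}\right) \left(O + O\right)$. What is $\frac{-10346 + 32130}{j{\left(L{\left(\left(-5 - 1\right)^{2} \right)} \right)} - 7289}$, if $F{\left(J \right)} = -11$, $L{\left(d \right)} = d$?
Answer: $- \frac{21784}{5489} \approx -3.9687$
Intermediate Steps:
$j{\left(O \right)} = 2 O \left(-11 + O\right)$ ($j{\left(O \right)} = \left(O - 11\right) \left(O + O\right) = \left(-11 + O\right) 2 O = 2 O \left(-11 + O\right)$)
$\frac{-10346 + 32130}{j{\left(L{\left(\left(-5 - 1\right)^{2} \right)} \right)} - 7289} = \frac{-10346 + 32130}{2 \left(-5 - 1\right)^{2} \left(-11 + \left(-5 - 1\right)^{2}\right) - 7289} = \frac{21784}{2 \left(-6\right)^{2} \left(-11 + \left(-6\right)^{2}\right) - 7289} = \frac{21784}{2 \cdot 36 \left(-11 + 36\right) - 7289} = \frac{21784}{2 \cdot 36 \cdot 25 - 7289} = \frac{21784}{1800 - 7289} = \frac{21784}{-5489} = 21784 \left(- \frac{1}{5489}\right) = - \frac{21784}{5489}$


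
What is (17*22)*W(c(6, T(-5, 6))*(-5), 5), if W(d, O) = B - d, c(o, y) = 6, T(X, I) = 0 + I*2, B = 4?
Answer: 12716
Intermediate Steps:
T(X, I) = 2*I (T(X, I) = 0 + 2*I = 2*I)
W(d, O) = 4 - d
(17*22)*W(c(6, T(-5, 6))*(-5), 5) = (17*22)*(4 - 6*(-5)) = 374*(4 - 1*(-30)) = 374*(4 + 30) = 374*34 = 12716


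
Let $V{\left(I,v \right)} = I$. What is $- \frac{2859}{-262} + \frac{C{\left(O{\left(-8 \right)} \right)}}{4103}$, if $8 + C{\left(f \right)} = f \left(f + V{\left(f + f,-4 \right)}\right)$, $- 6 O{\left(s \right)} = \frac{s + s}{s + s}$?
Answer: $\frac{70370417}{6449916} \approx 10.91$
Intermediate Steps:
$O{\left(s \right)} = - \frac{1}{6}$ ($O{\left(s \right)} = - \frac{\left(s + s\right) \frac{1}{s + s}}{6} = - \frac{2 s \frac{1}{2 s}}{6} = \left(- \frac{1}{6}\right) 1 = - \frac{1}{6}$)
$C{\left(f \right)} = -8 + 3 f^{2}$ ($C{\left(f \right)} = -8 + f \left(f + \left(f + f\right)\right) = -8 + f \left(f + 2 f\right) = -8 + f 3 f = -8 + 3 f^{2}$)
$- \frac{2859}{-262} + \frac{C{\left(O{\left(-8 \right)} \right)}}{4103} = - \frac{2859}{-262} + \frac{-8 + 3 \left(- \frac{1}{6}\right)^{2}}{4103} = \left(-2859\right) \left(- \frac{1}{262}\right) + \left(-8 + 3 \cdot \frac{1}{36}\right) \frac{1}{4103} = \frac{2859}{262} + \left(-8 + \frac{1}{12}\right) \frac{1}{4103} = \frac{2859}{262} - \frac{95}{49236} = \frac{70370417}{6449916}$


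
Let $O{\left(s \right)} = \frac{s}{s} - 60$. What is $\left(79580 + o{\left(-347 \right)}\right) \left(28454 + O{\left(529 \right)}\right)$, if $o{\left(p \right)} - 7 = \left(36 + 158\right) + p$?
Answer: $2255528430$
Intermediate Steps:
$o{\left(p \right)} = 201 + p$ ($o{\left(p \right)} = 7 + \left(\left(36 + 158\right) + p\right) = 7 + \left(194 + p\right) = 201 + p$)
$O{\left(s \right)} = -59$ ($O{\left(s \right)} = 1 - 60 = -59$)
$\left(79580 + o{\left(-347 \right)}\right) \left(28454 + O{\left(529 \right)}\right) = \left(79580 + \left(201 - 347\right)\right) \left(28454 - 59\right) = \left(79580 - 146\right) 28395 = 79434 \cdot 28395 = 2255528430$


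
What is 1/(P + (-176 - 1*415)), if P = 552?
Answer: -1/39 ≈ -0.025641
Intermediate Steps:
1/(P + (-176 - 1*415)) = 1/(552 + (-176 - 1*415)) = 1/(552 + (-176 - 415)) = 1/(552 - 591) = 1/(-39) = -1/39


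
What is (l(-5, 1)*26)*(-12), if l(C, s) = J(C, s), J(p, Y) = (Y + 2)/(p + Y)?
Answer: 234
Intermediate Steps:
J(p, Y) = (2 + Y)/(Y + p)
l(C, s) = (2 + s)/(C + s) (l(C, s) = (2 + s)/(s + C) = (2 + s)/(C + s))
(l(-5, 1)*26)*(-12) = (((2 + 1)/(-5 + 1))*26)*(-12) = ((3/(-4))*26)*(-12) = (-¼*3*26)*(-12) = -¾*26*(-12) = -39/2*(-12) = 234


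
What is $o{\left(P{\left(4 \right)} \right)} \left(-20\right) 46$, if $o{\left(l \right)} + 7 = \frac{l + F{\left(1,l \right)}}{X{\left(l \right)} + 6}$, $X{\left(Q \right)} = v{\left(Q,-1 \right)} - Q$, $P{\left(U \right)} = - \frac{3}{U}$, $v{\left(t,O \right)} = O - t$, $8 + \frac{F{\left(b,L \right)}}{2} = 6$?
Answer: $\frac{92460}{13} \approx 7112.3$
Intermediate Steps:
$F{\left(b,L \right)} = -4$ ($F{\left(b,L \right)} = -16 + 2 \cdot 6 = -16 + 12 = -4$)
$X{\left(Q \right)} = -1 - 2 Q$ ($X{\left(Q \right)} = \left(-1 - Q\right) - Q = -1 - 2 Q$)
$o{\left(l \right)} = -7 + \frac{-4 + l}{5 - 2 l}$ ($o{\left(l \right)} = -7 + \frac{l - 4}{\left(-1 - 2 l\right) + 6} = -7 + \frac{-4 + l}{5 - 2 l}$)
$o{\left(P{\left(4 \right)} \right)} \left(-20\right) 46 = \frac{3 \left(13 - 5 \left(- \frac{3}{4}\right)\right)}{-5 + 2 \left(- \frac{3}{4}\right)} \left(-20\right) 46 = \frac{3 \left(13 - 5 \left(\left(-3\right) \frac{1}{4}\right)\right)}{-5 + 2 \left(\left(-3\right) \frac{1}{4}\right)} \left(-20\right) 46 = \frac{3 \left(13 - - \frac{15}{4}\right)}{-5 + 2 \left(- \frac{3}{4}\right)} \left(-20\right) 46 = \frac{3 \left(13 + \frac{15}{4}\right)}{-5 - \frac{3}{2}} \left(-20\right) 46 = 3 \frac{1}{- \frac{13}{2}} \cdot \frac{67}{4} \left(-20\right) 46 = 3 \left(- \frac{2}{13}\right) \frac{67}{4} \left(-20\right) 46 = \left(- \frac{201}{26}\right) \left(-20\right) 46 = \frac{2010}{13} \cdot 46 = \frac{92460}{13}$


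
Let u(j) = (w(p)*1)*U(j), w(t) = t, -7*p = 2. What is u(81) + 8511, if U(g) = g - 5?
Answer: 59425/7 ≈ 8489.3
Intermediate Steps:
p = -2/7 (p = -⅐*2 = -2/7 ≈ -0.28571)
U(g) = -5 + g
u(j) = 10/7 - 2*j/7 (u(j) = (-2/7*1)*(-5 + j) = -2*(-5 + j)/7 = 10/7 - 2*j/7)
u(81) + 8511 = (10/7 - 2/7*81) + 8511 = (10/7 - 162/7) + 8511 = -152/7 + 8511 = 59425/7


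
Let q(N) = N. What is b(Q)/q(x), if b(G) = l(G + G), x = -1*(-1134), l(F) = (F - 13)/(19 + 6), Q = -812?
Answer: -1637/28350 ≈ -0.057742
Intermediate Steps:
l(F) = -13/25 + F/25 (l(F) = (-13 + F)/25 = (-13 + F)*(1/25) = -13/25 + F/25)
x = 1134
b(G) = -13/25 + 2*G/25 (b(G) = -13/25 + (G + G)/25 = -13/25 + (2*G)/25 = -13/25 + 2*G/25)
b(Q)/q(x) = (-13/25 + (2/25)*(-812))/1134 = (-13/25 - 1624/25)*(1/1134) = -1637/25*1/1134 = -1637/28350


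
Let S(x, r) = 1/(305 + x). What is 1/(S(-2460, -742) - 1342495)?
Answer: -2155/2893076726 ≈ -7.4488e-7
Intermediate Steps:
1/(S(-2460, -742) - 1342495) = 1/(1/(305 - 2460) - 1342495) = 1/(1/(-2155) - 1342495) = 1/(-1/2155 - 1342495) = 1/(-2893076726/2155) = -2155/2893076726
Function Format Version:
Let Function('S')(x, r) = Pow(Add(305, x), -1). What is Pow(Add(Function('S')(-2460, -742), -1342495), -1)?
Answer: Rational(-2155, 2893076726) ≈ -7.4488e-7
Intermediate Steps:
Pow(Add(Function('S')(-2460, -742), -1342495), -1) = Pow(Add(Pow(Add(305, -2460), -1), -1342495), -1) = Pow(Add(Pow(-2155, -1), -1342495), -1) = Pow(Add(Rational(-1, 2155), -1342495), -1) = Pow(Rational(-2893076726, 2155), -1) = Rational(-2155, 2893076726)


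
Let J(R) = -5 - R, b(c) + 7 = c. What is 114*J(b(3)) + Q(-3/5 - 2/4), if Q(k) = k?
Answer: -1151/10 ≈ -115.10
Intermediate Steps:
b(c) = -7 + c
114*J(b(3)) + Q(-3/5 - 2/4) = 114*(-5 - (-7 + 3)) + (-3/5 - 2/4) = 114*(-5 - 1*(-4)) + (-3*⅕ - 2*¼) = 114*(-5 + 4) + (-⅗ - ½) = 114*(-1) - 11/10 = -114 - 11/10 = -1151/10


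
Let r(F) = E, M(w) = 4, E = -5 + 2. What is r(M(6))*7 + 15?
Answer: -6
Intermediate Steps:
E = -3
r(F) = -3
r(M(6))*7 + 15 = -3*7 + 15 = -21 + 15 = -6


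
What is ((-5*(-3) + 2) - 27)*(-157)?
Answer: 1570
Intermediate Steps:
((-5*(-3) + 2) - 27)*(-157) = ((15 + 2) - 27)*(-157) = (17 - 27)*(-157) = -10*(-157) = 1570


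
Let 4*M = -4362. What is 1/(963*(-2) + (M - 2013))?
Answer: -2/10059 ≈ -0.00019883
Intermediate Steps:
M = -2181/2 (M = (1/4)*(-4362) = -2181/2 ≈ -1090.5)
1/(963*(-2) + (M - 2013)) = 1/(963*(-2) + (-2181/2 - 2013)) = 1/(-1926 - 6207/2) = 1/(-10059/2) = -2/10059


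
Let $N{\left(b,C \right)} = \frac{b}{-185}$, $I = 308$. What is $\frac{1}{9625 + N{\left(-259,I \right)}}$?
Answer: $\frac{5}{48132} \approx 0.00010388$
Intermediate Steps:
$N{\left(b,C \right)} = - \frac{b}{185}$ ($N{\left(b,C \right)} = b \left(- \frac{1}{185}\right) = - \frac{b}{185}$)
$\frac{1}{9625 + N{\left(-259,I \right)}} = \frac{1}{9625 - - \frac{7}{5}} = \frac{1}{9625 + \frac{7}{5}} = \frac{1}{\frac{48132}{5}} = \frac{5}{48132}$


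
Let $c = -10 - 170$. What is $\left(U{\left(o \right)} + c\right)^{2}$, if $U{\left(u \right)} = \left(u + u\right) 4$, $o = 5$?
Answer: $19600$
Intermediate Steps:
$U{\left(u \right)} = 8 u$ ($U{\left(u \right)} = 2 u 4 = 8 u$)
$c = -180$
$\left(U{\left(o \right)} + c\right)^{2} = \left(8 \cdot 5 - 180\right)^{2} = \left(40 - 180\right)^{2} = \left(-140\right)^{2} = 19600$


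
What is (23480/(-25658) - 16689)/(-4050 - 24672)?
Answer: 214114921/368474538 ≈ 0.58108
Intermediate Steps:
(23480/(-25658) - 16689)/(-4050 - 24672) = (23480*(-1/25658) - 16689)/(-28722) = (-11740/12829 - 16689)*(-1/28722) = -214114921/12829*(-1/28722) = 214114921/368474538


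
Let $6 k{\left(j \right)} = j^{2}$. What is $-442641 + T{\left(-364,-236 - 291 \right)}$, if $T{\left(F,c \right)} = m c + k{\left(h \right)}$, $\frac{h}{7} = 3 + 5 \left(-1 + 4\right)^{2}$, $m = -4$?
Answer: $-421717$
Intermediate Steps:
$h = 336$ ($h = 7 \left(3 + 5 \left(-1 + 4\right)^{2}\right) = 7 \left(3 + 5 \cdot 3^{2}\right) = 7 \left(3 + 5 \cdot 9\right) = 7 \left(3 + 45\right) = 7 \cdot 48 = 336$)
$k{\left(j \right)} = \frac{j^{2}}{6}$
$T{\left(F,c \right)} = 18816 - 4 c$ ($T{\left(F,c \right)} = - 4 c + \frac{336^{2}}{6} = - 4 c + \frac{1}{6} \cdot 112896 = - 4 c + 18816 = 18816 - 4 c$)
$-442641 + T{\left(-364,-236 - 291 \right)} = -442641 + \left(18816 - 4 \left(-236 - 291\right)\right) = -442641 + \left(18816 - -2108\right) = -442641 + \left(18816 + 2108\right) = -442641 + 20924 = -421717$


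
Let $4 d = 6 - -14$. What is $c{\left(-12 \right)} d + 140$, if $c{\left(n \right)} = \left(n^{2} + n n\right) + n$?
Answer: $1520$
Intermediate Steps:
$d = 5$ ($d = \frac{6 - -14}{4} = \frac{6 + 14}{4} = \frac{1}{4} \cdot 20 = 5$)
$c{\left(n \right)} = n + 2 n^{2}$ ($c{\left(n \right)} = \left(n^{2} + n^{2}\right) + n = 2 n^{2} + n = n + 2 n^{2}$)
$c{\left(-12 \right)} d + 140 = - 12 \left(1 + 2 \left(-12\right)\right) 5 + 140 = - 12 \left(1 - 24\right) 5 + 140 = \left(-12\right) \left(-23\right) 5 + 140 = 276 \cdot 5 + 140 = 1380 + 140 = 1520$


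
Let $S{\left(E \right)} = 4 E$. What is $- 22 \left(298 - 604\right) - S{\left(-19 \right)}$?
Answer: $6808$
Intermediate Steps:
$- 22 \left(298 - 604\right) - S{\left(-19 \right)} = - 22 \left(298 - 604\right) - 4 \left(-19\right) = \left(-22\right) \left(-306\right) - -76 = 6732 + 76 = 6808$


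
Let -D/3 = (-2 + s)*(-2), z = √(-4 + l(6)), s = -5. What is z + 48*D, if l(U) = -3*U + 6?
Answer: -2016 + 4*I ≈ -2016.0 + 4.0*I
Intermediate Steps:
l(U) = 6 - 3*U
z = 4*I (z = √(-4 + (6 - 3*6)) = √(-4 + (6 - 18)) = √(-4 - 12) = √(-16) = 4*I ≈ 4.0*I)
D = -42 (D = -3*(-2 - 5)*(-2) = -(-21)*(-2) = -3*14 = -42)
z + 48*D = 4*I + 48*(-42) = 4*I - 2016 = -2016 + 4*I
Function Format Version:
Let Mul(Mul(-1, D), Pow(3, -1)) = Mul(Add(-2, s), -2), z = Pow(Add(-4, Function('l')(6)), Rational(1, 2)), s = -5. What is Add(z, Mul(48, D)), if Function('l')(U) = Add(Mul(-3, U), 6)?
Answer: Add(-2016, Mul(4, I)) ≈ Add(-2016.0, Mul(4.0000, I))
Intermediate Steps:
Function('l')(U) = Add(6, Mul(-3, U))
z = Mul(4, I) (z = Pow(Add(-4, Add(6, Mul(-3, 6))), Rational(1, 2)) = Pow(Add(-4, Add(6, -18)), Rational(1, 2)) = Pow(Add(-4, -12), Rational(1, 2)) = Pow(-16, Rational(1, 2)) = Mul(4, I) ≈ Mul(4.0000, I))
D = -42 (D = Mul(-3, Mul(Add(-2, -5), -2)) = Mul(-3, Mul(-7, -2)) = Mul(-3, 14) = -42)
Add(z, Mul(48, D)) = Add(Mul(4, I), Mul(48, -42)) = Add(Mul(4, I), -2016) = Add(-2016, Mul(4, I))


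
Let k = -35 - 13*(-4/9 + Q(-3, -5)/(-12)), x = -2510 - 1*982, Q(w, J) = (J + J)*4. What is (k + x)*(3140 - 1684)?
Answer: -46709936/9 ≈ -5.1900e+6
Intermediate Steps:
Q(w, J) = 8*J (Q(w, J) = (2*J)*4 = 8*J)
x = -3492 (x = -2510 - 982 = -3492)
k = -653/9 (k = -35 - 13*(-4/9 + (8*(-5))/(-12)) = -35 - 13*(-4*⅑ - 40*(-1/12)) = -35 - 13*(-4/9 + 10/3) = -35 - 13*26/9 = -35 - 338/9 = -653/9 ≈ -72.556)
(k + x)*(3140 - 1684) = (-653/9 - 3492)*(3140 - 1684) = -32081/9*1456 = -46709936/9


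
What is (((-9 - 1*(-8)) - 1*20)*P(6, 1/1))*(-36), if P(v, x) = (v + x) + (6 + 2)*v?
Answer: 41580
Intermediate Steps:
P(v, x) = x + 9*v (P(v, x) = (v + x) + 8*v = x + 9*v)
(((-9 - 1*(-8)) - 1*20)*P(6, 1/1))*(-36) = (((-9 - 1*(-8)) - 1*20)*(1/1 + 9*6))*(-36) = (((-9 + 8) - 20)*(1 + 54))*(-36) = ((-1 - 20)*55)*(-36) = -21*55*(-36) = -1155*(-36) = 41580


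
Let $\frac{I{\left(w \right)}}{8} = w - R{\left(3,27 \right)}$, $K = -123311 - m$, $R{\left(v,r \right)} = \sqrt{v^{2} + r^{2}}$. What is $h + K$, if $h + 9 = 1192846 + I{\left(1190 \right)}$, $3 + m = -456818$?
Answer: $1535867 - 24 \sqrt{82} \approx 1.5357 \cdot 10^{6}$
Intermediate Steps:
$m = -456821$ ($m = -3 - 456818 = -456821$)
$R{\left(v,r \right)} = \sqrt{r^{2} + v^{2}}$
$K = 333510$ ($K = -123311 - -456821 = -123311 + 456821 = 333510$)
$I{\left(w \right)} = - 24 \sqrt{82} + 8 w$ ($I{\left(w \right)} = 8 \left(w - \sqrt{27^{2} + 3^{2}}\right) = 8 \left(w - \sqrt{729 + 9}\right) = 8 \left(w - \sqrt{738}\right) = 8 \left(w - 3 \sqrt{82}\right) = - 24 \sqrt{82} + 8 w$)
$h = 1202357 - 24 \sqrt{82}$ ($h = -9 + \left(1192846 + \left(- 24 \sqrt{82} + 8 \cdot 1190\right)\right) = -9 + \left(1192846 + \left(- 24 \sqrt{82} + 9520\right)\right) = -9 + \left(1192846 + \left(9520 - 24 \sqrt{82}\right)\right) = -9 + \left(1202366 - 24 \sqrt{82}\right) = 1202357 - 24 \sqrt{82} \approx 1.2021 \cdot 10^{6}$)
$h + K = \left(1202357 - 24 \sqrt{82}\right) + 333510 = 1535867 - 24 \sqrt{82}$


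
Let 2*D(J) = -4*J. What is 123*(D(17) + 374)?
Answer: 41820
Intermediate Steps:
D(J) = -2*J (D(J) = (-4*J)/2 = -2*J)
123*(D(17) + 374) = 123*(-2*17 + 374) = 123*(-34 + 374) = 123*340 = 41820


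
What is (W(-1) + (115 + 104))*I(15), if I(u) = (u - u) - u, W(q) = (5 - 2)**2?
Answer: -3420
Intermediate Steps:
W(q) = 9 (W(q) = 3**2 = 9)
I(u) = -u (I(u) = 0 - u = -u)
(W(-1) + (115 + 104))*I(15) = (9 + (115 + 104))*(-1*15) = (9 + 219)*(-15) = 228*(-15) = -3420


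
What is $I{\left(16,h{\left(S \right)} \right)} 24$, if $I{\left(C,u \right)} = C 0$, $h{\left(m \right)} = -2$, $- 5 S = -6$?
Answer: $0$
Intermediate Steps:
$S = \frac{6}{5}$ ($S = \left(- \frac{1}{5}\right) \left(-6\right) = \frac{6}{5} \approx 1.2$)
$I{\left(C,u \right)} = 0$
$I{\left(16,h{\left(S \right)} \right)} 24 = 0 \cdot 24 = 0$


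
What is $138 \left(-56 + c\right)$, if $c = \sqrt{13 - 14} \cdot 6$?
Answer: $-7728 + 828 i \approx -7728.0 + 828.0 i$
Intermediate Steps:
$c = 6 i$ ($c = \sqrt{-1} \cdot 6 = i 6 = 6 i \approx 6.0 i$)
$138 \left(-56 + c\right) = 138 \left(-56 + 6 i\right) = -7728 + 828 i$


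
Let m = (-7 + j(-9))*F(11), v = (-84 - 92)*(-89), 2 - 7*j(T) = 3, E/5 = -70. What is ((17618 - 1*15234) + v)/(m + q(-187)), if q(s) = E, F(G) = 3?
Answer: -15792/325 ≈ -48.591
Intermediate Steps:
E = -350 (E = 5*(-70) = -350)
j(T) = -1/7 (j(T) = 2/7 - 1/7*3 = 2/7 - 3/7 = -1/7)
q(s) = -350
v = 15664 (v = -176*(-89) = 15664)
m = -150/7 (m = (-7 - 1/7)*3 = -50/7*3 = -150/7 ≈ -21.429)
((17618 - 1*15234) + v)/(m + q(-187)) = ((17618 - 1*15234) + 15664)/(-150/7 - 350) = ((17618 - 15234) + 15664)/(-2600/7) = (2384 + 15664)*(-7/2600) = 18048*(-7/2600) = -15792/325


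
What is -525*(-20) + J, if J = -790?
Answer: 9710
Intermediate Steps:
-525*(-20) + J = -525*(-20) - 790 = 10500 - 790 = 9710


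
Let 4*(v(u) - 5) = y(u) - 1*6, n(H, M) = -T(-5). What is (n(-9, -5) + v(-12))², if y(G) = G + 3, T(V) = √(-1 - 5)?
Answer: (5 - 4*I*√6)²/16 ≈ -4.4375 - 6.1237*I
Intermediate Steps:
T(V) = I*√6 (T(V) = √(-6) = I*√6)
y(G) = 3 + G
n(H, M) = -I*√6
v(u) = 17/4 + u/4 (v(u) = 5 + ((3 + u) - 1*6)/4 = 5 + ((3 + u) - 6)/4 = 5 + (-3 + u)/4 = 5 + (-¾ + u/4) = 17/4 + u/4)
(n(-9, -5) + v(-12))² = (-I*√6 + (17/4 + (¼)*(-12)))² = (-I*√6 + (17/4 - 3))² = (-I*√6 + 5/4)² = (5/4 - I*√6)²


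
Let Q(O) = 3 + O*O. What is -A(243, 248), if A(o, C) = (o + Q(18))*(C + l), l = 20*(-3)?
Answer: -107160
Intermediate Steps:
Q(O) = 3 + O**2
l = -60
A(o, C) = (-60 + C)*(327 + o) (A(o, C) = (o + (3 + 18**2))*(C - 60) = (o + (3 + 324))*(-60 + C) = (o + 327)*(-60 + C) = (327 + o)*(-60 + C) = (-60 + C)*(327 + o))
-A(243, 248) = -(-19620 - 60*243 + 327*248 + 248*243) = -(-19620 - 14580 + 81096 + 60264) = -1*107160 = -107160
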